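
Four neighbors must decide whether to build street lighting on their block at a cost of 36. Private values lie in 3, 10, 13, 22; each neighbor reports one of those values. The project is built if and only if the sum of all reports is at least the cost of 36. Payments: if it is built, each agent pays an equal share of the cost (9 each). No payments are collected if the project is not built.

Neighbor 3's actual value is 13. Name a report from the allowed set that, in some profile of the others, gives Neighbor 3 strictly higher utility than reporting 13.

22

Suppose Neighbor 1 reports 3, Neighbor 2 reports 3 and Neighbor 4 reports 10.
Report 13: project not built, utility 0.
Report 22: project built, pays 9, utility 13 - 9 = 4.
So reporting 22 beats truth here (4 > 0).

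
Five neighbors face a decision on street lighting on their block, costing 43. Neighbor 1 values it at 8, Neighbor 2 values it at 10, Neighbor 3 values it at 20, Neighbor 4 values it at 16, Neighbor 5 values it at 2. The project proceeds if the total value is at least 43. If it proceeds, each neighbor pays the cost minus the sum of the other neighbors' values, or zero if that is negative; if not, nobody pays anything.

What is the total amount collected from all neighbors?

10

Total value 56 ≥ cost 43, so it is built.
Neighbor 1: others sum to 48; max(0, 43 - 48) = 0.
Neighbor 2: others sum to 46; max(0, 43 - 46) = 0.
Neighbor 3: others sum to 36; max(0, 43 - 36) = 7.
Neighbor 4: others sum to 40; max(0, 43 - 40) = 3.
Neighbor 5: others sum to 54; max(0, 43 - 54) = 0.
Total collected = 0 + 0 + 7 + 3 + 0 = 10.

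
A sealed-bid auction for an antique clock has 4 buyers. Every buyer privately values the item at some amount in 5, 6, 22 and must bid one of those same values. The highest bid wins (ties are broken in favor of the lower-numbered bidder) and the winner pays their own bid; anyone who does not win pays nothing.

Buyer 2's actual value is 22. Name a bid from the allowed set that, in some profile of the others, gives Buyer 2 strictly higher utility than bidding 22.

6

Suppose Buyer 1 bids 5, Buyer 3 bids 5 and Buyer 4 bids 5.
Bid 22: wins, pays 22, utility 22 - 22 = 0.
Bid 6: wins, pays 6, utility 22 - 6 = 16.
So bidding 6 beats truth here (16 > 0).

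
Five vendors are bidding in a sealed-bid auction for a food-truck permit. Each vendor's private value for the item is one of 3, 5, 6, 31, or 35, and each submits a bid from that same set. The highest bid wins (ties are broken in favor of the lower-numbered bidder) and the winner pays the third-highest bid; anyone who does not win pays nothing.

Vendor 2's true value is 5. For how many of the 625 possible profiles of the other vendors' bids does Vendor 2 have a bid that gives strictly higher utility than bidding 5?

12

Others bid (3, 3, 3, 6): truth gives 0; bid 6 gives 2 > 0. Violating.
Others bid (3, 3, 3, 31): truth gives 0; bid 31 gives 2 > 0. Violating.
Others bid (3, 3, 3, 35): truth gives 0; bid 35 gives 2 > 0. Violating.
Others bid (3, 3, 6, 3): truth gives 0; bid 6 gives 2 > 0. Violating.
Others bid (3, 3, 3, 3): truth gives 2; no alternative beats it.
Others bid (3, 3, 3, 5): truth gives 2; no alternative beats it.
(Checking all 625 profiles: 12 have a profitable deviation, 613 do not.)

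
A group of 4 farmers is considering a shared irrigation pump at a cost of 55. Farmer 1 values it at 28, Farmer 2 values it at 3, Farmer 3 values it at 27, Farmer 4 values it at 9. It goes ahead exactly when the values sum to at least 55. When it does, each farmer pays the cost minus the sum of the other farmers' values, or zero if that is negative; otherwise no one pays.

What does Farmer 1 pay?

16

Total value 67 ≥ cost 55, so the project is built.
The other farmers' values sum to 39.
Cost minus that sum is 55 - 39 = 16.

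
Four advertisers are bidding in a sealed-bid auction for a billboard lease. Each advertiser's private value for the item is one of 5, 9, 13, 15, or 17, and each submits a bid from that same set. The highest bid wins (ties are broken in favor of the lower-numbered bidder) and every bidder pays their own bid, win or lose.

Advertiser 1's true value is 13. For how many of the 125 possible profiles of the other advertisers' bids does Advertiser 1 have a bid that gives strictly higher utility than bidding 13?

106

Others bid (5, 5, 5): truth gives 0; bid 5 gives 8 > 0. Violating.
Others bid (5, 5, 9): truth gives 0; bid 9 gives 4 > 0. Violating.
Others bid (5, 5, 15): truth gives -13; bid 15 gives -2 > -13. Violating.
Others bid (5, 5, 17): truth gives -13; bid 17 gives -4 > -13. Violating.
Others bid (5, 5, 13): truth gives 0; no alternative beats it.
Others bid (5, 9, 13): truth gives 0; no alternative beats it.
(Checking all 125 profiles: 106 have a profitable deviation, 19 do not.)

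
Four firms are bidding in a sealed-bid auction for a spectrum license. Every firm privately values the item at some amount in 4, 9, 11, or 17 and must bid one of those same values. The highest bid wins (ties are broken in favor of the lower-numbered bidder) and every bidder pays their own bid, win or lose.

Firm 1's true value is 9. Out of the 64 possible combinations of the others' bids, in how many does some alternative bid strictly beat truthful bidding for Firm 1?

Others bid (4, 4, 4): truth gives 0; bid 4 gives 5 > 0. Violating.
Others bid (4, 4, 11): truth gives -9; bid 11 gives -2 > -9. Violating.
Others bid (4, 4, 17): truth gives -9; bid 4 gives -4 > -9. Violating.
Others bid (4, 9, 11): truth gives -9; bid 11 gives -2 > -9. Violating.
Others bid (4, 4, 9): truth gives 0; no alternative beats it.
Others bid (4, 9, 4): truth gives 0; no alternative beats it.
(Checking all 64 profiles: 57 have a profitable deviation, 7 do not.)

57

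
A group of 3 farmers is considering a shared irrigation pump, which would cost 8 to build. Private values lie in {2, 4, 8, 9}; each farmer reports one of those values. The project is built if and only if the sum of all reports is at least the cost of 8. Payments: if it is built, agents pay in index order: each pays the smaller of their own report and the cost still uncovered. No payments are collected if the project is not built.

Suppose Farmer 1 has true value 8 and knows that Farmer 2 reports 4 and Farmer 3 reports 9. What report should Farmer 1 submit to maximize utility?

2

Report 2: project built, pays 2, utility 8 - 2 = 6.
Report 4: project built, pays 4, utility 8 - 4 = 4.
Report 8: project built, pays 8, utility 8 - 8 = 0.
Report 9: project built, pays 8, utility 8 - 8 = 0.
The best choice is 2 with utility 6.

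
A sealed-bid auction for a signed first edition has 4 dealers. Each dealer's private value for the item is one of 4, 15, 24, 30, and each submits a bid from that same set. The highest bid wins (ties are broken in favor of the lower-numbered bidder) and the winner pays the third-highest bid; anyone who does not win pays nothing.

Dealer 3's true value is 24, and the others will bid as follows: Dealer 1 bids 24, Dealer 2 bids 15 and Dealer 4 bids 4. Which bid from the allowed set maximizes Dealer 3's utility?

30

Bid 4: loses, pays 0, utility 0.
Bid 15: loses, pays 0, utility 0.
Bid 24: loses, pays 0, utility 0.
Bid 30: wins, pays 15, utility 24 - 15 = 9.
The best choice is 30 with utility 9.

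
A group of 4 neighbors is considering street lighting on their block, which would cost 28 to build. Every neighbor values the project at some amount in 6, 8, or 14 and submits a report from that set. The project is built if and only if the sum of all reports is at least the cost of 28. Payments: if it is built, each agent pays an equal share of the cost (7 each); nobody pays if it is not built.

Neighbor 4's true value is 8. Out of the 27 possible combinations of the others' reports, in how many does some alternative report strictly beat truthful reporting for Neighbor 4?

Others report (6, 6, 6): truth gives 0; report 14 gives 1 > 0. Violating.
Others report (6, 6, 8): truth gives 1; no alternative beats it.
Others report (6, 6, 14): truth gives 1; no alternative beats it.
(Checking all 27 profiles: 1 has a profitable deviation, 26 do not.)

1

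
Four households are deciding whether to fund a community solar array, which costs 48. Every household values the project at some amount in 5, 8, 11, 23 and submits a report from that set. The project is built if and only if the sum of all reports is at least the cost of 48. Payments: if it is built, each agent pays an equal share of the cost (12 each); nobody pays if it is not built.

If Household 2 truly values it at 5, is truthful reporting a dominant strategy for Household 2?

Yes

Check each profile of the others' reports and compare truth against every alternative report.
Others report (8, 11, 23): truth gives 0, best alternative gives -7.
Others report (8, 23, 11): truth gives 0, best alternative gives -7.
Others report (11, 8, 23): truth gives 0, best alternative gives -7.
Others report (11, 23, 8): truth gives 0, best alternative gives -7.
Others report (23, 8, 11): truth gives 0, best alternative gives -7.
Others report (23, 11, 8): truth gives 0, best alternative gives -7.
(Remaining 58 profiles checked similarly; truth is weakly best in each.)
In every case the truthful report is at least as good as any alternative, so it is a dominant strategy.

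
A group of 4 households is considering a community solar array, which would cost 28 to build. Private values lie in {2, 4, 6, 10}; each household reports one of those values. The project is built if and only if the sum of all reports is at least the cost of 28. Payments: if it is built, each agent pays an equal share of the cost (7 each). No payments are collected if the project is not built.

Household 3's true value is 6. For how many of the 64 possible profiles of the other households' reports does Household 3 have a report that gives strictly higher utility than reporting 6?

Others report (2, 10, 10): truth gives -1; report 2 gives 0 > -1. Violating.
Others report (4, 10, 10): truth gives -1; report 2 gives 0 > -1. Violating.
Others report (6, 6, 10): truth gives -1; report 2 gives 0 > -1. Violating.
Others report (6, 10, 6): truth gives -1; report 2 gives 0 > -1. Violating.
Others report (2, 2, 2): truth gives 0; no alternative beats it.
Others report (2, 2, 4): truth gives 0; no alternative beats it.
(Checking all 64 profiles: 9 have a profitable deviation, 55 do not.)

9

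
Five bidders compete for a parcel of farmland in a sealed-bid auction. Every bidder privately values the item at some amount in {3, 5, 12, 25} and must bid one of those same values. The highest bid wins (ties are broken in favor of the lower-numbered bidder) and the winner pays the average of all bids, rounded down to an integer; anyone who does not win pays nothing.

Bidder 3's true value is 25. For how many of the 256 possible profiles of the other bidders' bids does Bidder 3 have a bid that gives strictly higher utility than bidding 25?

36

Others bid (3, 3, 3, 3): truth gives 18; bid 5 gives 22 > 18. Violating.
Others bid (3, 3, 3, 5): truth gives 18; bid 5 gives 22 > 18. Violating.
Others bid (3, 3, 3, 12): truth gives 16; bid 12 gives 19 > 16. Violating.
Others bid (3, 3, 5, 3): truth gives 18; bid 5 gives 22 > 18. Violating.
Others bid (3, 3, 3, 25): truth gives 14; no alternative beats it.
Others bid (3, 3, 5, 25): truth gives 13; no alternative beats it.
(Checking all 256 profiles: 36 have a profitable deviation, 220 do not.)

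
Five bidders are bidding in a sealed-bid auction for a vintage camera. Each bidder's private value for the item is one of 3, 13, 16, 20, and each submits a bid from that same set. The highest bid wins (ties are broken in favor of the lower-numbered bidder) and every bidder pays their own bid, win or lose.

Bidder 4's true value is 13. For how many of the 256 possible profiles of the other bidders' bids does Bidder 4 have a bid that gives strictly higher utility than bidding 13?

254

Others bid (3, 3, 3, 16): truth gives -13; bid 3 gives -3 > -13. Violating.
Others bid (3, 3, 3, 20): truth gives -13; bid 3 gives -3 > -13. Violating.
Others bid (3, 3, 13, 3): truth gives -13; bid 3 gives -3 > -13. Violating.
Others bid (3, 3, 13, 13): truth gives -13; bid 3 gives -3 > -13. Violating.
Others bid (3, 3, 3, 3): truth gives 0; no alternative beats it.
Others bid (3, 3, 3, 13): truth gives 0; no alternative beats it.
(Checking all 256 profiles: 254 have a profitable deviation, 2 do not.)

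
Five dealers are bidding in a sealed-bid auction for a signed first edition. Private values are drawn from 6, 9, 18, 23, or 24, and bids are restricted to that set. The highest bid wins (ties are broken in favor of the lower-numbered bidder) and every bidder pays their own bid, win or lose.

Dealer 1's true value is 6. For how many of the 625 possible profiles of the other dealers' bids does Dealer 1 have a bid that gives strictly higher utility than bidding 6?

Others bid (6, 6, 6, 9): truth gives -6; bid 9 gives -3 > -6. Violating.
Others bid (6, 6, 9, 6): truth gives -6; bid 9 gives -3 > -6. Violating.
Others bid (6, 6, 9, 9): truth gives -6; bid 9 gives -3 > -6. Violating.
Others bid (6, 9, 6, 6): truth gives -6; bid 9 gives -3 > -6. Violating.
Others bid (6, 6, 6, 6): truth gives 0; no alternative beats it.
Others bid (6, 6, 6, 18): truth gives -6; no alternative beats it.
(Checking all 625 profiles: 15 have a profitable deviation, 610 do not.)

15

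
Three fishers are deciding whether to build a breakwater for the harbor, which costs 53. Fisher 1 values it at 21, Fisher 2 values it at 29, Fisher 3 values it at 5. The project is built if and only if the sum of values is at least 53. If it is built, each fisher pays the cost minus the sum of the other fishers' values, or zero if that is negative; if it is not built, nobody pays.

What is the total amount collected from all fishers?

49

Total value 55 ≥ cost 53, so it is built.
Fisher 1: others sum to 34; max(0, 53 - 34) = 19.
Fisher 2: others sum to 26; max(0, 53 - 26) = 27.
Fisher 3: others sum to 50; max(0, 53 - 50) = 3.
Total collected = 19 + 27 + 3 = 49.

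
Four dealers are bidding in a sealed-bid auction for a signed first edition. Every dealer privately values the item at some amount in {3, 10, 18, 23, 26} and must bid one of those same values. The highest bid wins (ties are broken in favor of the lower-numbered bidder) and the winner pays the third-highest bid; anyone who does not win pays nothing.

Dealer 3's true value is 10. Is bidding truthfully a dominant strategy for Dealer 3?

Consider the case where Dealer 1 bids 3, Dealer 2 bids 3 and Dealer 4 bids 18.
Truthful bid 10: loses, pays 0, utility 0.
Bid 18 instead: wins, pays 3, utility 10 - 3 = 7.
Since 7 > 0, bidding 18 is strictly better here, so truthful bidding is not dominant.

No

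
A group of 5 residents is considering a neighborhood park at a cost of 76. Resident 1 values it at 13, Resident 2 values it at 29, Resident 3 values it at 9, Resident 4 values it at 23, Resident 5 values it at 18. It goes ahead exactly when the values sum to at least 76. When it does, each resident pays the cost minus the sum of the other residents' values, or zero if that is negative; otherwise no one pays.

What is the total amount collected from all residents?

Total value 92 ≥ cost 76, so it is built.
Resident 1: others sum to 79; max(0, 76 - 79) = 0.
Resident 2: others sum to 63; max(0, 76 - 63) = 13.
Resident 3: others sum to 83; max(0, 76 - 83) = 0.
Resident 4: others sum to 69; max(0, 76 - 69) = 7.
Resident 5: others sum to 74; max(0, 76 - 74) = 2.
Total collected = 0 + 13 + 0 + 7 + 2 = 22.

22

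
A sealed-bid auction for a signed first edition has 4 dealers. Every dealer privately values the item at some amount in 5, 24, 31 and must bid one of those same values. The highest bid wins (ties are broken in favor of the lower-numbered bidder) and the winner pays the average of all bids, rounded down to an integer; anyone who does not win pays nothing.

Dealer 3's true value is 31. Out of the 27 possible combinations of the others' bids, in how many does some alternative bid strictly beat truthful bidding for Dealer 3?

Others bid (5, 5, 5): truth gives 20; bid 24 gives 22 > 20. Violating.
Others bid (5, 5, 24): truth gives 15; bid 24 gives 17 > 15. Violating.
Others bid (5, 5, 31): truth gives 13; no alternative beats it.
Others bid (5, 24, 5): truth gives 15; no alternative beats it.
(Checking all 27 profiles: 2 have a profitable deviation, 25 do not.)

2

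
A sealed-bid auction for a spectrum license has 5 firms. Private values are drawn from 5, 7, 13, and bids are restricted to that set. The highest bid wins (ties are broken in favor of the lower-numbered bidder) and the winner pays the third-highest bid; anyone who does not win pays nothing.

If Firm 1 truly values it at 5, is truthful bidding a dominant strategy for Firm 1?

Check each profile of the others' bids and compare truth against every alternative bid.
Others bid (5, 5, 7, 7): truth gives 0, best alternative gives -2.
Others bid (5, 7, 5, 7): truth gives 0, best alternative gives -2.
Others bid (5, 7, 7, 5): truth gives 0, best alternative gives -2.
Others bid (5, 7, 7, 7): truth gives 0, best alternative gives -2.
Others bid (7, 5, 5, 7): truth gives 0, best alternative gives -2.
Others bid (7, 5, 7, 5): truth gives 0, best alternative gives -2.
(Remaining 75 profiles checked similarly; truth is weakly best in each.)
In every case the truthful bid is at least as good as any alternative, so it is a dominant strategy.

Yes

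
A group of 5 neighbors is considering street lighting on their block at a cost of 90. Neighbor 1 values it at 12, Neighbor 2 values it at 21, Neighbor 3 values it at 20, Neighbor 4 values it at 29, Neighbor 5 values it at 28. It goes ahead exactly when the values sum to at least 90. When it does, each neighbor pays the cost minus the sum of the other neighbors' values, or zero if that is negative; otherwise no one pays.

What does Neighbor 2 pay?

1

Total value 110 ≥ cost 90, so the project is built.
The other neighbors' values sum to 89.
Cost minus that sum is 90 - 89 = 1.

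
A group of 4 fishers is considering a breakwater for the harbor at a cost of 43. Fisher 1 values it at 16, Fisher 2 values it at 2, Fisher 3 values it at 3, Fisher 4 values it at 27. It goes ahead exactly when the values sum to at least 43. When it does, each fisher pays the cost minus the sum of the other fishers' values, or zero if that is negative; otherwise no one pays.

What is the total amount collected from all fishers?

33

Total value 48 ≥ cost 43, so it is built.
Fisher 1: others sum to 32; max(0, 43 - 32) = 11.
Fisher 2: others sum to 46; max(0, 43 - 46) = 0.
Fisher 3: others sum to 45; max(0, 43 - 45) = 0.
Fisher 4: others sum to 21; max(0, 43 - 21) = 22.
Total collected = 11 + 0 + 0 + 22 = 33.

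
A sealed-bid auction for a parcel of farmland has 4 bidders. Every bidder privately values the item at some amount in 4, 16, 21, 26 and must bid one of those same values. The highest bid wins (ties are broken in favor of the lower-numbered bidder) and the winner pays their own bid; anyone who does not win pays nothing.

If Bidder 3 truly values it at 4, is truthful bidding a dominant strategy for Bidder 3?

Check each profile of the others' bids and compare truth against every alternative bid.
Others bid (4, 4, 4): truth gives 0, best alternative gives -12.
Others bid (4, 4, 16): truth gives 0, best alternative gives -12.
Others bid (4, 4, 21): truth gives 0, best alternative gives 0.
Others bid (4, 4, 26): truth gives 0, best alternative gives 0.
Others bid (4, 16, 4): truth gives 0, best alternative gives 0.
Others bid (4, 16, 16): truth gives 0, best alternative gives 0.
(Remaining 58 profiles checked similarly; truth is weakly best in each.)
In every case the truthful bid is at least as good as any alternative, so it is a dominant strategy.

Yes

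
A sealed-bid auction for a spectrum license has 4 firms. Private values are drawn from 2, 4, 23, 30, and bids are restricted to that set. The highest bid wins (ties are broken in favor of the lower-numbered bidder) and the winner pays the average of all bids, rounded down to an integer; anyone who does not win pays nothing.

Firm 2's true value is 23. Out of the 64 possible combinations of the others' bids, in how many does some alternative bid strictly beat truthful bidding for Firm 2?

28

Others bid (2, 2, 2): truth gives 16; bid 4 gives 21 > 16. Violating.
Others bid (2, 2, 4): truth gives 16; bid 4 gives 20 > 16. Violating.
Others bid (2, 2, 30): truth gives 0; bid 30 gives 7 > 0. Violating.
Others bid (2, 4, 2): truth gives 16; bid 4 gives 20 > 16. Violating.
Others bid (2, 2, 23): truth gives 11; no alternative beats it.
Others bid (2, 4, 23): truth gives 10; no alternative beats it.
(Checking all 64 profiles: 28 have a profitable deviation, 36 do not.)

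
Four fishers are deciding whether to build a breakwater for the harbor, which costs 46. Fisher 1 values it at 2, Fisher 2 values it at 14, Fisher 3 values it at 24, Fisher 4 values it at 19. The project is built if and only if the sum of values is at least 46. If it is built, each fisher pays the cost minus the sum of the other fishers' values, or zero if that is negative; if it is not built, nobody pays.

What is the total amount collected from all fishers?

Total value 59 ≥ cost 46, so it is built.
Fisher 1: others sum to 57; max(0, 46 - 57) = 0.
Fisher 2: others sum to 45; max(0, 46 - 45) = 1.
Fisher 3: others sum to 35; max(0, 46 - 35) = 11.
Fisher 4: others sum to 40; max(0, 46 - 40) = 6.
Total collected = 0 + 1 + 11 + 6 = 18.

18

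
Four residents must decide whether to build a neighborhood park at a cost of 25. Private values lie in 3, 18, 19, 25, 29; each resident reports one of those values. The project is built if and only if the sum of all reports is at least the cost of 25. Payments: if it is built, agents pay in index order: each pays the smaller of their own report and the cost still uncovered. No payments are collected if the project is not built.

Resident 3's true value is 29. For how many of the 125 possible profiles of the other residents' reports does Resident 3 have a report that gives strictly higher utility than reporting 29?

Others report (3, 3, 3): truth gives 10; report 18 gives 11 > 10. Violating.
Others report (3, 3, 18): truth gives 10; report 3 gives 26 > 10. Violating.
Others report (3, 3, 19): truth gives 10; report 3 gives 26 > 10. Violating.
Others report (3, 3, 25): truth gives 10; report 3 gives 26 > 10. Violating.
Others report (3, 19, 3): truth gives 26; no alternative beats it.
Others report (3, 19, 18): truth gives 26; no alternative beats it.
(Checking all 125 profiles: 15 have a profitable deviation, 110 do not.)

15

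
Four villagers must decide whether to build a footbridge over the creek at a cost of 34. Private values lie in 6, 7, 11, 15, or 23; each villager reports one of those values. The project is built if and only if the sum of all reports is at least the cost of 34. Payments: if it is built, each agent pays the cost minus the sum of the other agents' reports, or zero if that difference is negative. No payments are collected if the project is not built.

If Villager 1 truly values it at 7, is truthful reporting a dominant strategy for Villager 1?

Check each profile of the others' reports and compare truth against every alternative report.
Others report (6, 6, 23): truth gives 7, best alternative gives 7.
Others report (6, 7, 23): truth gives 7, best alternative gives 7.
Others report (6, 11, 23): truth gives 7, best alternative gives 7.
Others report (6, 15, 15): truth gives 7, best alternative gives 7.
Others report (6, 15, 23): truth gives 7, best alternative gives 7.
Others report (6, 23, 6): truth gives 7, best alternative gives 7.
(Remaining 119 profiles checked similarly; truth is weakly best in each.)
In every case the truthful report is at least as good as any alternative, so it is a dominant strategy.

Yes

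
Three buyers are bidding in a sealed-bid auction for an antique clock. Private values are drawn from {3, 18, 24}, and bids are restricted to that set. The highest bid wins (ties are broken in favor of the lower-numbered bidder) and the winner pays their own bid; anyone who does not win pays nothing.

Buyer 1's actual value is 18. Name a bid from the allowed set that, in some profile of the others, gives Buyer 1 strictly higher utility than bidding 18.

Suppose Buyer 2 bids 3 and Buyer 3 bids 3.
Bid 18: wins, pays 18, utility 18 - 18 = 0.
Bid 3: wins, pays 3, utility 18 - 3 = 15.
So bidding 3 beats truth here (15 > 0).

3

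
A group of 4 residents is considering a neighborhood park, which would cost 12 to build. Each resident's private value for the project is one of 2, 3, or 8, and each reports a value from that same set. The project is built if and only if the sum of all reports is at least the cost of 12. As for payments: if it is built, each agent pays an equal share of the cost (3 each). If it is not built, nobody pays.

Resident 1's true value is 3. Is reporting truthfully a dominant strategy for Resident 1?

Check each profile of the others' reports and compare truth against every alternative report.
Others report (2, 2, 2): truth gives 0, best alternative gives 0.
Others report (2, 2, 3): truth gives 0, best alternative gives 0.
Others report (2, 2, 8): truth gives 0, best alternative gives 0.
Others report (2, 3, 2): truth gives 0, best alternative gives 0.
Others report (2, 3, 3): truth gives 0, best alternative gives 0.
Others report (2, 3, 8): truth gives 0, best alternative gives 0.
(Remaining 21 profiles checked similarly; truth is weakly best in each.)
In every case the truthful report is at least as good as any alternative, so it is a dominant strategy.

Yes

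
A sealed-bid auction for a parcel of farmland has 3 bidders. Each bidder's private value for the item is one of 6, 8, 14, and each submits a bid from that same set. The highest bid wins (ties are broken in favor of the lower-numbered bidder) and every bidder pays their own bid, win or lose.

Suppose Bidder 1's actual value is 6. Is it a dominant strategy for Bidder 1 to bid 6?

Consider the case where Bidder 2 bids 6 and Bidder 3 bids 8.
Truthful bid 6: loses but pays 6, utility -6.
Bid 8 instead: wins, pays 8, utility 6 - 8 = -2.
Since -2 > -6, bidding 8 is strictly better here, so truthful bidding is not dominant.

No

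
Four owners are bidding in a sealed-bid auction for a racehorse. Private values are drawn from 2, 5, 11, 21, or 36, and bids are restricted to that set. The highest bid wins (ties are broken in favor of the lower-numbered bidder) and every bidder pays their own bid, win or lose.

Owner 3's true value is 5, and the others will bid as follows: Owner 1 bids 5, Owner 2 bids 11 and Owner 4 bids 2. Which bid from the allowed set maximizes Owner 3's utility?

2

Bid 2: loses but pays 2, utility -2.
Bid 5: loses but pays 5, utility -5.
Bid 11: loses but pays 11, utility -11.
Bid 21: wins, pays 21, utility 5 - 21 = -16.
Bid 36: wins, pays 36, utility 5 - 36 = -31.
The best choice is 2 with utility -2.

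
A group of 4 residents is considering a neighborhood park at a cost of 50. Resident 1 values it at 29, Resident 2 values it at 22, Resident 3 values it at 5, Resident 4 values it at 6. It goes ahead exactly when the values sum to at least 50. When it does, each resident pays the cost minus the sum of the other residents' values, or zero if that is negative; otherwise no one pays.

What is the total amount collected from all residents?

Total value 62 ≥ cost 50, so it is built.
Resident 1: others sum to 33; max(0, 50 - 33) = 17.
Resident 2: others sum to 40; max(0, 50 - 40) = 10.
Resident 3: others sum to 57; max(0, 50 - 57) = 0.
Resident 4: others sum to 56; max(0, 50 - 56) = 0.
Total collected = 17 + 10 + 0 + 0 = 27.

27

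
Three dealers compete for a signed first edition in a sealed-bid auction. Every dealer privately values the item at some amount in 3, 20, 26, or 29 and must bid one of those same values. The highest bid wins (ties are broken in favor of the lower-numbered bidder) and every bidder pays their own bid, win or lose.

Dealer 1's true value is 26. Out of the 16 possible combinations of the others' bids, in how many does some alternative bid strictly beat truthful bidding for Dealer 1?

11

Others bid (3, 3): truth gives 0; bid 3 gives 23 > 0. Violating.
Others bid (3, 20): truth gives 0; bid 20 gives 6 > 0. Violating.
Others bid (3, 29): truth gives -26; bid 3 gives -3 > -26. Violating.
Others bid (20, 3): truth gives 0; bid 20 gives 6 > 0. Violating.
Others bid (3, 26): truth gives 0; no alternative beats it.
Others bid (20, 26): truth gives 0; no alternative beats it.
(Checking all 16 profiles: 11 have a profitable deviation, 5 do not.)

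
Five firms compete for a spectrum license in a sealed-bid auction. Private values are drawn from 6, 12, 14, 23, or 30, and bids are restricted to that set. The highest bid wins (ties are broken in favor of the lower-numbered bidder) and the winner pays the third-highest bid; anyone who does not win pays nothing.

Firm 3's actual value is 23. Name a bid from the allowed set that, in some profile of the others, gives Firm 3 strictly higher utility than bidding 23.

30

Suppose Firm 1 bids 6, Firm 2 bids 6, Firm 4 bids 6 and Firm 5 bids 30.
Bid 23: loses, pays 0, utility 0.
Bid 30: wins, pays 6, utility 23 - 6 = 17.
So bidding 30 beats truth here (17 > 0).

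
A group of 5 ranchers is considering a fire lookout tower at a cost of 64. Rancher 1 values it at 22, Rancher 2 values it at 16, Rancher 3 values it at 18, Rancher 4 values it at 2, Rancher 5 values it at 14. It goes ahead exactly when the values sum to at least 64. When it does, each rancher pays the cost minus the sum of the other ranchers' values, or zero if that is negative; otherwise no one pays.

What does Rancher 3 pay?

Total value 72 ≥ cost 64, so the project is built.
The other ranchers' values sum to 54.
Cost minus that sum is 64 - 54 = 10.

10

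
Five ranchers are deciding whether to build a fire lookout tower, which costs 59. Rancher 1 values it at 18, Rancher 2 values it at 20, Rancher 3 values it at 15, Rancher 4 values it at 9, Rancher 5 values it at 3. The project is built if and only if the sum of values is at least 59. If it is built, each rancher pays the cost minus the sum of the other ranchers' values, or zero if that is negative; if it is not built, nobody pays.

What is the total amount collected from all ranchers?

38

Total value 65 ≥ cost 59, so it is built.
Rancher 1: others sum to 47; max(0, 59 - 47) = 12.
Rancher 2: others sum to 45; max(0, 59 - 45) = 14.
Rancher 3: others sum to 50; max(0, 59 - 50) = 9.
Rancher 4: others sum to 56; max(0, 59 - 56) = 3.
Rancher 5: others sum to 62; max(0, 59 - 62) = 0.
Total collected = 12 + 14 + 9 + 3 + 0 = 38.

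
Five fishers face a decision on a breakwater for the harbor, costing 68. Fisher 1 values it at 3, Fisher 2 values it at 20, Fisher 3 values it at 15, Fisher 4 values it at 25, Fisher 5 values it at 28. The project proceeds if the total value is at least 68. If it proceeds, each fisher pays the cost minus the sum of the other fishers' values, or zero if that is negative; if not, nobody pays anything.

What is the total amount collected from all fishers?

7

Total value 91 ≥ cost 68, so it is built.
Fisher 1: others sum to 88; max(0, 68 - 88) = 0.
Fisher 2: others sum to 71; max(0, 68 - 71) = 0.
Fisher 3: others sum to 76; max(0, 68 - 76) = 0.
Fisher 4: others sum to 66; max(0, 68 - 66) = 2.
Fisher 5: others sum to 63; max(0, 68 - 63) = 5.
Total collected = 0 + 0 + 0 + 2 + 5 = 7.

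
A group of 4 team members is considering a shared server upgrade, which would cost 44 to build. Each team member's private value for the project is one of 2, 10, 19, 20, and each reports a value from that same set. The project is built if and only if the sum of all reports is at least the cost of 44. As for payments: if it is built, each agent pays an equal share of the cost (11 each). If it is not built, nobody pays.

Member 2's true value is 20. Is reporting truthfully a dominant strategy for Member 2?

Yes

Check each profile of the others' reports and compare truth against every alternative report.
Others report (2, 2, 20): truth gives 9, best alternative gives 0.
Others report (2, 20, 2): truth gives 9, best alternative gives 0.
Others report (20, 2, 2): truth gives 9, best alternative gives 0.
Others report (2, 10, 19): truth gives 9, best alternative gives 9.
Others report (2, 10, 20): truth gives 9, best alternative gives 9.
Others report (2, 19, 10): truth gives 9, best alternative gives 9.
(Remaining 58 profiles checked similarly; truth is weakly best in each.)
In every case the truthful report is at least as good as any alternative, so it is a dominant strategy.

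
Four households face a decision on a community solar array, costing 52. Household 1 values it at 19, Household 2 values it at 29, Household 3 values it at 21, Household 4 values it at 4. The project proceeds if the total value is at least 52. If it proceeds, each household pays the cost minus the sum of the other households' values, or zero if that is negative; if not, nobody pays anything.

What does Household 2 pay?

Total value 73 ≥ cost 52, so the project is built.
The other households' values sum to 44.
Cost minus that sum is 52 - 44 = 8.

8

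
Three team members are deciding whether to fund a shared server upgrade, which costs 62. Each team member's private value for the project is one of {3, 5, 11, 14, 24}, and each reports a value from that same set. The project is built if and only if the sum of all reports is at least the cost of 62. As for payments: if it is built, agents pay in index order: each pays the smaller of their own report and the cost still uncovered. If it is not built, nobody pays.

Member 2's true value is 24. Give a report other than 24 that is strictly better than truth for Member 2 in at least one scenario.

14

Suppose Member 1 reports 24 and Member 3 reports 24.
Report 24: project built, pays 24, utility 24 - 24 = 0.
Report 14: project built, pays 14, utility 24 - 14 = 10.
So reporting 14 beats truth here (10 > 0).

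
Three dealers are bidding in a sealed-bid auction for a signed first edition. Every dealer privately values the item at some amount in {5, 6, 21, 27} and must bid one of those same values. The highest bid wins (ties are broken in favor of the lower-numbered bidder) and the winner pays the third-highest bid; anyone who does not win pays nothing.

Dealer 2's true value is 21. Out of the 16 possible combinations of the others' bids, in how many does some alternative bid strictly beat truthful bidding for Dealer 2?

Others bid (5, 27): truth gives 0; bid 27 gives 16 > 0. Violating.
Others bid (6, 27): truth gives 0; bid 27 gives 15 > 0. Violating.
Others bid (21, 5): truth gives 0; bid 27 gives 16 > 0. Violating.
Others bid (21, 6): truth gives 0; bid 27 gives 15 > 0. Violating.
Others bid (5, 5): truth gives 16; no alternative beats it.
Others bid (5, 6): truth gives 16; no alternative beats it.
(Checking all 16 profiles: 4 have a profitable deviation, 12 do not.)

4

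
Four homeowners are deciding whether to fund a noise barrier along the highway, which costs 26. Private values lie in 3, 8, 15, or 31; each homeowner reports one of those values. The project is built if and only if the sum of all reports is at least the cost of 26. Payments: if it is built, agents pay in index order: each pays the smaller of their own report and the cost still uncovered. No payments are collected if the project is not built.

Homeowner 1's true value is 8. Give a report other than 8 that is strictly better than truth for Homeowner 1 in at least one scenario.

Suppose Homeowner 2 reports 3, Homeowner 3 reports 3 and Homeowner 4 reports 31.
Report 8: project built, pays 8, utility 8 - 8 = 0.
Report 3: project built, pays 3, utility 8 - 3 = 5.
So reporting 3 beats truth here (5 > 0).

3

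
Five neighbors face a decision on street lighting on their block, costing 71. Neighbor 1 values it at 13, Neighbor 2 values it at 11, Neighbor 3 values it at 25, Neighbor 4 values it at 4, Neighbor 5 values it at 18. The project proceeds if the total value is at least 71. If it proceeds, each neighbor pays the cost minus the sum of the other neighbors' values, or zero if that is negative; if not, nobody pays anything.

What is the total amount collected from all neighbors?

Total value 71 ≥ cost 71, so it is built.
Neighbor 1: others sum to 58; max(0, 71 - 58) = 13.
Neighbor 2: others sum to 60; max(0, 71 - 60) = 11.
Neighbor 3: others sum to 46; max(0, 71 - 46) = 25.
Neighbor 4: others sum to 67; max(0, 71 - 67) = 4.
Neighbor 5: others sum to 53; max(0, 71 - 53) = 18.
Total collected = 13 + 11 + 25 + 4 + 18 = 71.

71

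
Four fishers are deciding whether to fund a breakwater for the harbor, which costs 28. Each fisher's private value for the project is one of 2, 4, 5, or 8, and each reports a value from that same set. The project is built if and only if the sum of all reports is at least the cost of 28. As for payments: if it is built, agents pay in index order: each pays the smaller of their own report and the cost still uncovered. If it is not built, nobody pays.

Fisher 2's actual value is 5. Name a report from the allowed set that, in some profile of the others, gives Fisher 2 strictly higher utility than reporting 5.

Suppose Fisher 1 reports 8, Fisher 3 reports 8 and Fisher 4 reports 8.
Report 5: project built, pays 5, utility 5 - 5 = 0.
Report 4: project built, pays 4, utility 5 - 4 = 1.
So reporting 4 beats truth here (1 > 0).

4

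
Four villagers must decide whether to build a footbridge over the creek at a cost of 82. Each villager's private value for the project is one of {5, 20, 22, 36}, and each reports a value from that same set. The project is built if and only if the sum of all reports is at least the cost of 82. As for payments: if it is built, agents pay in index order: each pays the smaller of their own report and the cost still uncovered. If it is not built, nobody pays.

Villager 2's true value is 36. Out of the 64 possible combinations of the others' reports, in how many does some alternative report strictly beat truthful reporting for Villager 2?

42

Others report (5, 20, 36): truth gives 0; report 22 gives 14 > 0. Violating.
Others report (5, 22, 36): truth gives 0; report 20 gives 16 > 0. Violating.
Others report (5, 36, 20): truth gives 0; report 22 gives 14 > 0. Violating.
Others report (5, 36, 22): truth gives 0; report 20 gives 16 > 0. Violating.
Others report (5, 5, 5): truth gives 0; no alternative beats it.
Others report (5, 5, 20): truth gives 0; no alternative beats it.
(Checking all 64 profiles: 42 have a profitable deviation, 22 do not.)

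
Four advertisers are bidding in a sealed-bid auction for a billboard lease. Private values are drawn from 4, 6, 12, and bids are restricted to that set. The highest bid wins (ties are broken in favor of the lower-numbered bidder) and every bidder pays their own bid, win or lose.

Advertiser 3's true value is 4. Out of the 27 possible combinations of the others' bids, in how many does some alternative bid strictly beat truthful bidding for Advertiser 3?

Others bid (4, 4, 4): truth gives -4; bid 6 gives -2 > -4. Violating.
Others bid (4, 4, 6): truth gives -4; bid 6 gives -2 > -4. Violating.
Others bid (4, 4, 12): truth gives -4; no alternative beats it.
Others bid (4, 6, 4): truth gives -4; no alternative beats it.
(Checking all 27 profiles: 2 have a profitable deviation, 25 do not.)

2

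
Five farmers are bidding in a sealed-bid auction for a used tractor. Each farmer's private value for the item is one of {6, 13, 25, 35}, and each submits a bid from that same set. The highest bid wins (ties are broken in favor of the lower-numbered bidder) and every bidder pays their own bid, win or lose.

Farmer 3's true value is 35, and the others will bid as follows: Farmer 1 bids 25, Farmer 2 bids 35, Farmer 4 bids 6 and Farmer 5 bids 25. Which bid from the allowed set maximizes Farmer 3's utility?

Bid 6: loses but pays 6, utility -6.
Bid 13: loses but pays 13, utility -13.
Bid 25: loses but pays 25, utility -25.
Bid 35: loses but pays 35, utility -35.
The best choice is 6 with utility -6.

6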